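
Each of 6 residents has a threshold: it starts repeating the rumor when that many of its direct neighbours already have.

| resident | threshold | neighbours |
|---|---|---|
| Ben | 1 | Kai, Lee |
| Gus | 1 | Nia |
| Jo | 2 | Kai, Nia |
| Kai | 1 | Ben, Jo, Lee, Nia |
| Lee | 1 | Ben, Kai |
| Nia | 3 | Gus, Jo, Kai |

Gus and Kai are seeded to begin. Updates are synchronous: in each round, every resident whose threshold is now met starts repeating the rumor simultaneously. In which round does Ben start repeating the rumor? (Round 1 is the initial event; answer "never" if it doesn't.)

Round 1 — Gus, Kai start repeating the rumor (initial).
Round 2 — checking thresholds:
  Ben: 1 of 2 neighbours ≥ 1, starts repeating the rumor.
  Jo: 1 of 2 neighbours < 2, below threshold.
  Lee: 1 of 2 neighbours ≥ 1, starts repeating the rumor.
  Nia: 2 of 3 neighbours < 3, below threshold.
Round 3 — no new spreads; cascade stops.

2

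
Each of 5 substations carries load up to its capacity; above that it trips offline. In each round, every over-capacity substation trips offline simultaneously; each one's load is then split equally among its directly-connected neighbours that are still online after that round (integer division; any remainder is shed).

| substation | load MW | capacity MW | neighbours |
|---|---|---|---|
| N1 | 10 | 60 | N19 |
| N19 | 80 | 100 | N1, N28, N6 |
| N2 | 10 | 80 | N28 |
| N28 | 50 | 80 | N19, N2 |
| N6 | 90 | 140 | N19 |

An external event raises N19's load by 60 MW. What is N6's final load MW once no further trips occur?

Round 1 — N19 at 140 > 100. N19 trips offline.
  N19 sheds 140 MW to N1, N28, N6: 46 each (2 lost).
    N1: 10+46 = 56 ≤ 60
    N28: 50+46 = 96 > 80
    N6: 90+46 = 136 ≤ 140
Round 2 — N28 trips offline.
  N28 sheds 96 MW to N2: 96 each.
    N2: 10+96 = 106 > 80
Round 3 — N2 trips offline.
  N2 sheds 106 MW: no online neighbours, lost.
No further trips.

136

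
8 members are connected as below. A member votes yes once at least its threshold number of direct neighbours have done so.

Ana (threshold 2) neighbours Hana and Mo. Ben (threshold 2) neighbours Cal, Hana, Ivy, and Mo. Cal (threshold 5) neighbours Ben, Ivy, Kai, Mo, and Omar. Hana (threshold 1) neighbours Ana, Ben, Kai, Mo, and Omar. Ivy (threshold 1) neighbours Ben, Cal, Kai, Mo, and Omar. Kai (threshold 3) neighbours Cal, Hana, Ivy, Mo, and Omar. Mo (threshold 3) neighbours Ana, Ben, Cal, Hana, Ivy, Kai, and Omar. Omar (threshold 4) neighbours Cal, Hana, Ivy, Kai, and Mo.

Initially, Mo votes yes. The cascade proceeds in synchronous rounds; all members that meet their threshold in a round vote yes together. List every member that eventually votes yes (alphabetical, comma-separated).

Round 1 — Mo votes yes (initial).
Round 2 — checking thresholds:
  Ana: 1 of 2 neighbours < 2, not yet.
  Ben: 1 of 4 neighbours < 2, not yet.
  Cal: 1 of 5 neighbours < 5, not yet.
  Hana: 1 of 5 neighbours ≥ 1, votes yes.
  Ivy: 1 of 5 neighbours ≥ 1, votes yes.
  Kai: 1 of 5 neighbours < 3, not yet.
  Omar: 1 of 5 neighbours < 4, not yet.
Round 3 — checking thresholds:
  Ana: 2 of 2 neighbours ≥ 2, votes yes.
  Ben: 3 of 4 neighbours ≥ 2, votes yes.
  Cal: 2 of 5 neighbours < 5, not yet.
  Kai: 3 of 5 neighbours ≥ 3, votes yes.
  Omar: 3 of 5 neighbours < 4, not yet.
Round 4 — checking thresholds:
  Cal: 4 of 5 neighbours < 5, not yet.
  Omar: 4 of 5 neighbours ≥ 4, votes yes.
Round 5 — checking thresholds:
  Cal: 5 of 5 neighbours ≥ 5, votes yes.
Round 6 — no new yes votes; cascade stops.

Ana, Ben, Cal, Hana, Ivy, Kai, Mo, Omar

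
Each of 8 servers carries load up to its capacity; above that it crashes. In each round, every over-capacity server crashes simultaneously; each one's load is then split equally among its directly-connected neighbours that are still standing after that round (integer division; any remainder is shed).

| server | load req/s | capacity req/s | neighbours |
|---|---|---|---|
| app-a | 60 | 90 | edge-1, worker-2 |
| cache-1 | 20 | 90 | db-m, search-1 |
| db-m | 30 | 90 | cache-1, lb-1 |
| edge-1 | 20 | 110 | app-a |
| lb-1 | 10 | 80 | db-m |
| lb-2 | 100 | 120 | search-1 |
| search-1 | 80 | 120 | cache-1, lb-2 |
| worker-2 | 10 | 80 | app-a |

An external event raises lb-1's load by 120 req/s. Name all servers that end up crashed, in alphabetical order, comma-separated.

cache-1, db-m, lb-1, lb-2, search-1

Round 1 — lb-1 at 130 > 80. lb-1 crashes.
  lb-1 sheds 130 req/s to db-m: 130 each.
    db-m: 30+130 = 160 > 90
Round 2 — db-m crashes.
  db-m sheds 160 req/s to cache-1: 160 each.
    cache-1: 20+160 = 180 > 90
Round 3 — cache-1 crashes.
  cache-1 sheds 180 req/s to search-1: 180 each.
    search-1: 80+180 = 260 > 120
Round 4 — search-1 crashes.
  search-1 sheds 260 req/s to lb-2: 260 each.
    lb-2: 100+260 = 360 > 120
Round 5 — lb-2 crashes.
  lb-2 sheds 360 req/s: no online neighbours, lost.
No further crashes.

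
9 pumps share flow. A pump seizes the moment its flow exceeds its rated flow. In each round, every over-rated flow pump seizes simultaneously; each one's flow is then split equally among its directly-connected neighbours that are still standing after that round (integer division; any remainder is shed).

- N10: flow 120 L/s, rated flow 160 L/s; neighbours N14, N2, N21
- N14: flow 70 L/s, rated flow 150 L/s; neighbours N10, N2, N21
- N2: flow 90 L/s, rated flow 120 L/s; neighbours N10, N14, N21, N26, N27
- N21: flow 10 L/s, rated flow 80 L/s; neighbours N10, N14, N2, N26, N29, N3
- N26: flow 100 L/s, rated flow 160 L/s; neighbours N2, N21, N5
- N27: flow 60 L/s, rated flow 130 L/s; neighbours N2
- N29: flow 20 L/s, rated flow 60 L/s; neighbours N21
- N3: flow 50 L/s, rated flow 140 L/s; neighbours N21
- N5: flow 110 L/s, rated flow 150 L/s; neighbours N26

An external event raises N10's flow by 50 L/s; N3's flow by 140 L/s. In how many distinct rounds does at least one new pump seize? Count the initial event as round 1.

Round 1 — N10 at 170 > 160; N3 at 190 > 140. N10, N3 seize.
  N10 sheds 170 L/s to N14, N2, N21: 56 each (2 lost).
    N14: 70+56 = 126 ≤ 150
    N2: 90+56 = 146 > 120
    N21: 10+56 = 66 ≤ 80
  N3 sheds 190 L/s to N21: 190 each.
    N21: 66+190 = 256 > 80
Round 2 — N2, N21 seize.
  N2 sheds 146 L/s to N14, N26, N27: 48 each (2 lost).
    N14: 126+48 = 174 > 150
    N26: 100+48 = 148 ≤ 160
    N27: 60+48 = 108 ≤ 130
  N21 sheds 256 L/s to N14, N26, N29: 85 each (1 lost).
    N14: 174+85 = 259 > 150
    N26: 148+85 = 233 > 160
    N29: 20+85 = 105 > 60
Round 3 — N14, N26, N29 seize.
  N14 sheds 259 L/s: no online neighbours, lost.
  N26 sheds 233 L/s to N5: 233 each.
    N5: 110+233 = 343 > 150
  N29 sheds 105 L/s: no online neighbours, lost.
Round 4 — N5 seizes.
  N5 sheds 343 L/s: no online neighbours, lost.
No further seizures.

4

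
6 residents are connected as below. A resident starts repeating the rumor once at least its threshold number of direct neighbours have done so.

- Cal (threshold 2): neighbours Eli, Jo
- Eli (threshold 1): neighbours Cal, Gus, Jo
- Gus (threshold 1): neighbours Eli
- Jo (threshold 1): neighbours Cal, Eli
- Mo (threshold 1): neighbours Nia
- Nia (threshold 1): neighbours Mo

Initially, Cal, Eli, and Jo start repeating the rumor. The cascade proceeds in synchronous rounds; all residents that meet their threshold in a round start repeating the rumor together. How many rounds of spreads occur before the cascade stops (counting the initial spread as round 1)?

2

Round 1 — Cal, Eli, Jo start repeating the rumor (initial).
Round 2 — checking thresholds:
  Gus: 1 of 1 neighbours ≥ 1, starts repeating the rumor.
Round 3 — no new spreads; cascade stops.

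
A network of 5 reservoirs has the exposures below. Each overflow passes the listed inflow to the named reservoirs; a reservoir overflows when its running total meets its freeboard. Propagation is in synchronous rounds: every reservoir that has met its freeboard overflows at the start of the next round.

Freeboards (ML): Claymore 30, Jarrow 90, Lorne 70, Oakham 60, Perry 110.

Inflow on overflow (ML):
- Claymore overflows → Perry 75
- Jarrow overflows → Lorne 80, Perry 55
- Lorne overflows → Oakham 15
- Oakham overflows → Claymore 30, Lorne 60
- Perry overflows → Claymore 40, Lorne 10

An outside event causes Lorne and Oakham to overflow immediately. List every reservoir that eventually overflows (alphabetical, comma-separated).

Round 1 — Lorne, Oakham overflow (initial).
  Claymore: +30 → 30 ≥ 30
Round 2 — Claymore overflows.
  Perry: +75 → 75 < 110
No further overflows.

Claymore, Lorne, Oakham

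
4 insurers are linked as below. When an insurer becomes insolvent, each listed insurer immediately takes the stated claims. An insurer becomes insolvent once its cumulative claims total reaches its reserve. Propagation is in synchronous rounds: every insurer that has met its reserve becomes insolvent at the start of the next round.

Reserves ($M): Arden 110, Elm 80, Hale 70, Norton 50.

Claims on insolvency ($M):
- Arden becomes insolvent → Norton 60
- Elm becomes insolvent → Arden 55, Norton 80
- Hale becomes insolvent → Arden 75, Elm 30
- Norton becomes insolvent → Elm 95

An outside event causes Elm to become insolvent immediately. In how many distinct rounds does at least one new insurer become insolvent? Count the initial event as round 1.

2

Round 1 — Elm becomes insolvent (initial).
  Arden: +55 → 55 < 110
  Norton: +80 → 80 ≥ 50
Round 2 — Norton becomes insolvent.
No further insolvencies.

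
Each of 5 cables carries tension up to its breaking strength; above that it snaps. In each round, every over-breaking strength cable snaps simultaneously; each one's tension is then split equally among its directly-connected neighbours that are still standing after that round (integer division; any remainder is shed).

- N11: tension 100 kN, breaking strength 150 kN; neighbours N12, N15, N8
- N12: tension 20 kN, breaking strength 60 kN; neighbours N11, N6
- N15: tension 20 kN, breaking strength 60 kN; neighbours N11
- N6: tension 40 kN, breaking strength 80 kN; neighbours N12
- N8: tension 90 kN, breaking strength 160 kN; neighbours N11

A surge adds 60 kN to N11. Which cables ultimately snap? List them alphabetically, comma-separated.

Round 1 — N11 at 160 > 150. N11 snaps.
  N11 sheds 160 kN to N12, N15, N8: 53 each (1 lost).
    N12: 20+53 = 73 > 60
    N15: 20+53 = 73 > 60
    N8: 90+53 = 143 ≤ 160
Round 2 — N12, N15 snap.
  N12 sheds 73 kN to N6: 73 each.
    N6: 40+73 = 113 > 80
  N15 sheds 73 kN: no online neighbours, lost.
Round 3 — N6 snaps.
  N6 sheds 113 kN: no online neighbours, lost.
No further breaks.

N11, N12, N15, N6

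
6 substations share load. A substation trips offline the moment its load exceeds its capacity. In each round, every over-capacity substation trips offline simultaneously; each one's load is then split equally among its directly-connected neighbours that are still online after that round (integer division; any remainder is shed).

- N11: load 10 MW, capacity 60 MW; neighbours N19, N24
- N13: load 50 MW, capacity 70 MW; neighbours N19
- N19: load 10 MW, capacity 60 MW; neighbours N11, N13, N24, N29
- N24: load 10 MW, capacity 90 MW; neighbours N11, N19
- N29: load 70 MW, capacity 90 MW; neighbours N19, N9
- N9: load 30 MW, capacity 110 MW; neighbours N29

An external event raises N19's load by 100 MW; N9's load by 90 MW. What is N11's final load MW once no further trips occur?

Round 1 — N19 at 110 > 60; N9 at 120 > 110. N19, N9 trip offline.
  N19 sheds 110 MW to N11, N13, N24, N29: 27 each (2 lost).
    N11: 10+27 = 37 ≤ 60
    N13: 50+27 = 77 > 70
    N24: 10+27 = 37 ≤ 90
    N29: 70+27 = 97 > 90
  N9 sheds 120 MW to N29: 120 each.
    N29: 97+120 = 217 > 90
Round 2 — N13, N29 trip offline.
  N13 sheds 77 MW: no online neighbours, lost.
  N29 sheds 217 MW: no online neighbours, lost.
No further trips.

37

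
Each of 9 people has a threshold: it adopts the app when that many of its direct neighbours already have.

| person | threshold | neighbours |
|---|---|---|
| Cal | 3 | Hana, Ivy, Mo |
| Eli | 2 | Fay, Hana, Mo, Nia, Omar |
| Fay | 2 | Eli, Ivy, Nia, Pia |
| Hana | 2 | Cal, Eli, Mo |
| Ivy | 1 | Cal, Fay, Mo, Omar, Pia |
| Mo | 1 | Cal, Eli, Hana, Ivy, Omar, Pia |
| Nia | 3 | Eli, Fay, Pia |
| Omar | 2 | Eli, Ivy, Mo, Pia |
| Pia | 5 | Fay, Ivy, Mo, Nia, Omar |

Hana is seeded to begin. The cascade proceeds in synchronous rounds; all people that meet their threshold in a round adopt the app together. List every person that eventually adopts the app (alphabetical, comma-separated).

Cal, Eli, Fay, Hana, Ivy, Mo, Omar

Round 1 — Hana adopts the app (initial).
Round 2 — checking thresholds:
  Cal: 1 of 3 neighbours < 3, holds.
  Eli: 1 of 5 neighbours < 2, holds.
  Mo: 1 of 6 neighbours ≥ 1, adopts the app.
Round 3 — checking thresholds:
  Cal: 2 of 3 neighbours < 3, holds.
  Eli: 2 of 5 neighbours ≥ 2, adopts the app.
  Ivy: 1 of 5 neighbours ≥ 1, adopts the app.
  Omar: 1 of 4 neighbours < 2, holds.
  Pia: 1 of 5 neighbours < 5, holds.
Round 4 — checking thresholds:
  Cal: 3 of 3 neighbours ≥ 3, adopts the app.
  Fay: 2 of 4 neighbours ≥ 2, adopts the app.
  Nia: 1 of 3 neighbours < 3, holds.
  Omar: 3 of 4 neighbours ≥ 2, adopts the app.
  Pia: 2 of 5 neighbours < 5, holds.
Round 5 — no new adoptions; cascade stops.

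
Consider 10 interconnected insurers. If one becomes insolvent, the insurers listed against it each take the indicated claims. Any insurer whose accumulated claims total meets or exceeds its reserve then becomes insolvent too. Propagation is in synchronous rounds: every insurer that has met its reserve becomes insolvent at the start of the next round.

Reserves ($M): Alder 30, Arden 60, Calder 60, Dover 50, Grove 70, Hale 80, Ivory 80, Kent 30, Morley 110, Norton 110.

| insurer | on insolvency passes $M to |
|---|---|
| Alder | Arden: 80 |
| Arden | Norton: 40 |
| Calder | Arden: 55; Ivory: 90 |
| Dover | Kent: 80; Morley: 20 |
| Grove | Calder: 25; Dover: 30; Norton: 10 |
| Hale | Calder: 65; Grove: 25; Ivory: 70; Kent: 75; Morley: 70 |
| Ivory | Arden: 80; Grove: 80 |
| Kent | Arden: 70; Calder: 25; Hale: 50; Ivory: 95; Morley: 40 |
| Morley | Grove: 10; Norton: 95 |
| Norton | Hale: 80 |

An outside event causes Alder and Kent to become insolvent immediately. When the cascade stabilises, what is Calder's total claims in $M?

50

Round 1 — Alder, Kent become insolvent (initial).
  Arden: +80+70 → 150 ≥ 60
  Calder: +25 → 25 < 60
  Hale: +50 → 50 < 80
  Ivory: +95 → 95 ≥ 80
  Morley: +40 → 40 < 110
Round 2 — Arden, Ivory become insolvent.
  Grove: +80 → 80 ≥ 70
  Norton: +40 → 40 < 110
Round 3 — Grove becomes insolvent.
  Calder: +25 → 50 < 60
  Dover: +30 → 30 < 50
  Norton: +10 → 50 < 110
No further insolvencies.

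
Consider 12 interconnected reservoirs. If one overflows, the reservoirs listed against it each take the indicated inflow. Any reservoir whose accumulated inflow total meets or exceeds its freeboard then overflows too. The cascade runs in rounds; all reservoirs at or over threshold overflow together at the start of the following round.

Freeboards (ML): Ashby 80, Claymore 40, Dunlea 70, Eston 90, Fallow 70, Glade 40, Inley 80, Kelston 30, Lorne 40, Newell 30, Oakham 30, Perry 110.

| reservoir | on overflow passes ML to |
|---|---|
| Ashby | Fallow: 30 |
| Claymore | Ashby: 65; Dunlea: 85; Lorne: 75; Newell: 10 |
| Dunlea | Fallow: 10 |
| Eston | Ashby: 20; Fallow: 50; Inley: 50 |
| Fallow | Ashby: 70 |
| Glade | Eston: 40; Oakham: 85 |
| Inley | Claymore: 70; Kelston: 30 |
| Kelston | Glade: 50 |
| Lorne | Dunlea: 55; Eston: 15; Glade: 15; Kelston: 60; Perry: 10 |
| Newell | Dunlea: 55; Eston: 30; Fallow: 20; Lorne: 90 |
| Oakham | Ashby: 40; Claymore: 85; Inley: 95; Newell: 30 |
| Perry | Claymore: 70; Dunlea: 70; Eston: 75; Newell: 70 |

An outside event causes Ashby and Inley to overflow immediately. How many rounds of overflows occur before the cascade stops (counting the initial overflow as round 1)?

5

Round 1 — Ashby, Inley overflow (initial).
  Claymore: +70 → 70 ≥ 40
  Fallow: +30 → 30 < 70
  Kelston: +30 → 30 ≥ 30
Round 2 — Claymore, Kelston overflow.
  Dunlea: +85 → 85 ≥ 70
  Glade: +50 → 50 ≥ 40
  Lorne: +75 → 75 ≥ 40
  Newell: +10 → 10 < 30
Round 3 — Dunlea, Glade, Lorne overflow.
  Eston: +40+15 → 55 < 90
  Fallow: +10 → 40 < 70
  Oakham: +85 → 85 ≥ 30
  Perry: +10 → 10 < 110
Round 4 — Oakham overflows.
  Newell: +30 → 40 ≥ 30
Round 5 — Newell overflows.
  Eston: +30 → 85 < 90
  Fallow: +20 → 60 < 70
No further overflows.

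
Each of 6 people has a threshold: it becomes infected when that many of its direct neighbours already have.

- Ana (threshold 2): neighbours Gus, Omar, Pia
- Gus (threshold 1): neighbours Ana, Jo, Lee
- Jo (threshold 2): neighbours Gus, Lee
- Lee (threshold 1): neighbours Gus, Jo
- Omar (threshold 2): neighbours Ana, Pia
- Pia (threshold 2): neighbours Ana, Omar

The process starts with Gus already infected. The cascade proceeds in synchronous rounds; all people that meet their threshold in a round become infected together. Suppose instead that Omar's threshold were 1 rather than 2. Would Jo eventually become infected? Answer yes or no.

yes

With Omar's threshold at 1:
Round 1 — Gus becomes infected (initial).
Round 2 — checking thresholds:
  Ana: 1 of 3 neighbours < 2, not yet.
  Jo: 1 of 2 neighbours < 2, not yet.
  Lee: 1 of 2 neighbours ≥ 1, becomes infected.
Round 3 — checking thresholds:
  Ana: 1 of 3 neighbours < 2, not yet.
  Jo: 2 of 2 neighbours ≥ 2, becomes infected.
Round 4 — no new infections; cascade stops.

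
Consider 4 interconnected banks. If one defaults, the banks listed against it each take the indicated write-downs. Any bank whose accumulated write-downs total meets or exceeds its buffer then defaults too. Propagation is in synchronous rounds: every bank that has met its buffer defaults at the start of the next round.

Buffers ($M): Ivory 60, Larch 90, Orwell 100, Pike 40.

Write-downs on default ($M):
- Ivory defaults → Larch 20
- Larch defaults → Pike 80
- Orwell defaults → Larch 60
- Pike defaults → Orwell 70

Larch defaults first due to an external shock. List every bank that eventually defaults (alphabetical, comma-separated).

Larch, Pike

Round 1 — Larch defaults (initial).
  Pike: +80 → 80 ≥ 40
Round 2 — Pike defaults.
  Orwell: +70 → 70 < 100
No further defaults.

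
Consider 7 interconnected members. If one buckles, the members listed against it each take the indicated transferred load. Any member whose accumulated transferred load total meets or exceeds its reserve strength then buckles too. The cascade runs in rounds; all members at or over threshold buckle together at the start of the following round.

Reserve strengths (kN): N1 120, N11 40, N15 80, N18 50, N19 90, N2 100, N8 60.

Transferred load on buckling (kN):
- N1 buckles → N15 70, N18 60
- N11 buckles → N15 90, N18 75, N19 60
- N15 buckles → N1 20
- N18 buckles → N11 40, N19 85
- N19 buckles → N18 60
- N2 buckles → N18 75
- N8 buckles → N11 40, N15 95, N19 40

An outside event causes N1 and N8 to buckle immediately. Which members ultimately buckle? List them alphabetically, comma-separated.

N1, N11, N15, N18, N19, N8

Round 1 — N1, N8 buckle (initial).
  N11: +40 → 40 ≥ 40
  N15: +70+95 → 165 ≥ 80
  N18: +60 → 60 ≥ 50
  N19: +40 → 40 < 90
Round 2 — N11, N15, N18 buckle.
  N19: +60+85 → 185 ≥ 90
Round 3 — N19 buckles.
No further bucklings.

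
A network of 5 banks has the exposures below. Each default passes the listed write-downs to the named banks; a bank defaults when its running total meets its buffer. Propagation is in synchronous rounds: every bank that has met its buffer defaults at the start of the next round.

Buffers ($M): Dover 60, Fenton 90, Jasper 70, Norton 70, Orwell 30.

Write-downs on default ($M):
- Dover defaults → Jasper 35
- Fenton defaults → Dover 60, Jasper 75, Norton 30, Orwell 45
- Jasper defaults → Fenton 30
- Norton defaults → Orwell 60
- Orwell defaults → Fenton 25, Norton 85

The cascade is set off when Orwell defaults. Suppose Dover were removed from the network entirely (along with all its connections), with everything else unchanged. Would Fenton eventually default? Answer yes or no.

no

With Dover removed:
Round 1 — Orwell defaults (initial).
  Fenton: +25 → 25 < 90
  Norton: +85 → 85 ≥ 70
Round 2 — Norton defaults.
No further defaults.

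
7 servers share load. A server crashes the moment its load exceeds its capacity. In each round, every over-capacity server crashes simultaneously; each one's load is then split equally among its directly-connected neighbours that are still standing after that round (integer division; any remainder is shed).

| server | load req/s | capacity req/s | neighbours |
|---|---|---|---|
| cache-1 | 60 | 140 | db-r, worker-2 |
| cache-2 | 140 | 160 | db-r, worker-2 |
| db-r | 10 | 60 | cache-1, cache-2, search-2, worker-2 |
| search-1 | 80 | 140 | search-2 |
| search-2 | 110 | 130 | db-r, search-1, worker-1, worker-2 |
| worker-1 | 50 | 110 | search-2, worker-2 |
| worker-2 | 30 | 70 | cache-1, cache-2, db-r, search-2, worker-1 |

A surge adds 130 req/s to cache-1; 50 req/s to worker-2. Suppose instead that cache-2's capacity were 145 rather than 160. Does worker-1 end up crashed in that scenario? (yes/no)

With cache-2's capacity at 145:
Round 1 — cache-1 at 190 > 140; worker-2 at 80 > 70. cache-1, worker-2 crash.
  cache-1 sheds 190 req/s to db-r: 190 each.
    db-r: 10+190 = 200 > 60
  worker-2 sheds 80 req/s to cache-2, db-r, search-2, worker-1: 20 each.
    cache-2: 140+20 = 160 > 145
    db-r: 200+20 = 220 > 60
    search-2: 110+20 = 130 ≤ 130
    worker-1: 50+20 = 70 ≤ 110
Round 2 — cache-2, db-r crash.
  cache-2 sheds 160 req/s: no online neighbours, lost.
  db-r sheds 220 req/s to search-2: 220 each.
    search-2: 130+220 = 350 > 130
Round 3 — search-2 crashes.
  search-2 sheds 350 req/s to search-1, worker-1: 175 each.
    search-1: 80+175 = 255 > 140
    worker-1: 70+175 = 245 > 110
Round 4 — search-1, worker-1 crash.
  search-1 sheds 255 req/s: no online neighbours, lost.
  worker-1 sheds 245 req/s: no online neighbours, lost.
No further crashes.

yes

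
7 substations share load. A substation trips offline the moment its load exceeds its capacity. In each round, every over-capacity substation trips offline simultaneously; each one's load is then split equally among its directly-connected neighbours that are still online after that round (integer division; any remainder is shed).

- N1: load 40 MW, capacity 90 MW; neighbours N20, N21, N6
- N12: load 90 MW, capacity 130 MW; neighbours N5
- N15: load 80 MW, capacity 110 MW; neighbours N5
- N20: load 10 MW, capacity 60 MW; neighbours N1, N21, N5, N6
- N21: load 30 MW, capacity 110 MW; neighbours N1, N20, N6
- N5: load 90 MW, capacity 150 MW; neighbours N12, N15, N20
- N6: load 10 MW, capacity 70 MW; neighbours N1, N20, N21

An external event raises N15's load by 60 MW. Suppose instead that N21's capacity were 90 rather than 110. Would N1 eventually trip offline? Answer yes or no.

no

With N21's capacity at 90:
Round 1 — N15 at 140 > 110. N15 trips offline.
  N15 sheds 140 MW to N5: 140 each.
    N5: 90+140 = 230 > 150
Round 2 — N5 trips offline.
  N5 sheds 230 MW to N12, N20: 115 each.
    N12: 90+115 = 205 > 130
    N20: 10+115 = 125 > 60
Round 3 — N12, N20 trip offline.
  N12 sheds 205 MW: no online neighbours, lost.
  N20 sheds 125 MW to N1, N21, N6: 41 each (2 lost).
    N1: 40+41 = 81 ≤ 90
    N21: 30+41 = 71 ≤ 90
    N6: 10+41 = 51 ≤ 70
No further trips.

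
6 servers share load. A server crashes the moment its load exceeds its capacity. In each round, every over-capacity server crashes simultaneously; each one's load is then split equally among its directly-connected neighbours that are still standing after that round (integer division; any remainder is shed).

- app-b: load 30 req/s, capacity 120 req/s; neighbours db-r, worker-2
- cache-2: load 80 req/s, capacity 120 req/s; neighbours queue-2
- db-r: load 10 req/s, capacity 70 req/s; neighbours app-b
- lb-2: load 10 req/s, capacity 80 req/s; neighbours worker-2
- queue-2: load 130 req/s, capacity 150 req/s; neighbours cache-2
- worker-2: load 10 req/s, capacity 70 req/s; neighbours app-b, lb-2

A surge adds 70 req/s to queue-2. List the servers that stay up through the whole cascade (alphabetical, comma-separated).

Round 1 — queue-2 at 200 > 150. queue-2 crashes.
  queue-2 sheds 200 req/s to cache-2: 200 each.
    cache-2: 80+200 = 280 > 120
Round 2 — cache-2 crashes.
  cache-2 sheds 280 req/s: no online neighbours, lost.
No further crashes.

app-b, db-r, lb-2, worker-2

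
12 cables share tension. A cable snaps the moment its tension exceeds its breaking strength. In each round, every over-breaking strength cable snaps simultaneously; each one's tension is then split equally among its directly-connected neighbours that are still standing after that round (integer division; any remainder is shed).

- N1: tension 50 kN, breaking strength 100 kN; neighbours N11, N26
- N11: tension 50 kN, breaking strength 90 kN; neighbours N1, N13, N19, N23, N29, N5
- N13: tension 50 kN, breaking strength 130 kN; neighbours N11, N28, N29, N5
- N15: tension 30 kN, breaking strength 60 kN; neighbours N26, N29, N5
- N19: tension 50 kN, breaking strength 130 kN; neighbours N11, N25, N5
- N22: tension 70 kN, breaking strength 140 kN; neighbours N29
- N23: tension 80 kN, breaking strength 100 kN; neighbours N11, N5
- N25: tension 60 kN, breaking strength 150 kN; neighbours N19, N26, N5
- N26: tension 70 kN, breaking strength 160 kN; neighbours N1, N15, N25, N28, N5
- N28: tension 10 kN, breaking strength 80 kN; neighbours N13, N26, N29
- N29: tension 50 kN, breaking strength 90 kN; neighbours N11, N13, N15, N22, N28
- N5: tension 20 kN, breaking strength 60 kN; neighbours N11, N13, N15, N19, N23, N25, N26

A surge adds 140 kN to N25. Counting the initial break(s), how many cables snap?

Round 1 — N25 at 200 > 150. N25 snaps.
  N25 sheds 200 kN to N19, N26, N5: 66 each (2 lost).
    N19: 50+66 = 116 ≤ 130
    N26: 70+66 = 136 ≤ 160
    N5: 20+66 = 86 > 60
Round 2 — N5 snaps.
  N5 sheds 86 kN to N11, N13, N15, N19, N23, N26: 14 each (2 lost).
    N11: 50+14 = 64 ≤ 90
    N13: 50+14 = 64 ≤ 130
    N15: 30+14 = 44 ≤ 60
    N19: 116+14 = 130 ≤ 130
    N23: 80+14 = 94 ≤ 100
    N26: 136+14 = 150 ≤ 160
No further breaks.

2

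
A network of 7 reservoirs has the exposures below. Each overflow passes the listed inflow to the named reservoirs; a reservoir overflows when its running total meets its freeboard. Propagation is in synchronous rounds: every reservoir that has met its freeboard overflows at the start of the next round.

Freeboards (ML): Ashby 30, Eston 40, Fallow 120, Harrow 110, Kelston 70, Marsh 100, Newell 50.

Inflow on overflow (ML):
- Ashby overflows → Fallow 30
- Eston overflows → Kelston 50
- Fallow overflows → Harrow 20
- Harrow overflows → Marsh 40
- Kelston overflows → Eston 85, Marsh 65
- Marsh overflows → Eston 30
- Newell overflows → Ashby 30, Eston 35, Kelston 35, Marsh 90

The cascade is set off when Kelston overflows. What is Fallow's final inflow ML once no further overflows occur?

0

Round 1 — Kelston overflows (initial).
  Eston: +85 → 85 ≥ 40
  Marsh: +65 → 65 < 100
Round 2 — Eston overflows.
No further overflows.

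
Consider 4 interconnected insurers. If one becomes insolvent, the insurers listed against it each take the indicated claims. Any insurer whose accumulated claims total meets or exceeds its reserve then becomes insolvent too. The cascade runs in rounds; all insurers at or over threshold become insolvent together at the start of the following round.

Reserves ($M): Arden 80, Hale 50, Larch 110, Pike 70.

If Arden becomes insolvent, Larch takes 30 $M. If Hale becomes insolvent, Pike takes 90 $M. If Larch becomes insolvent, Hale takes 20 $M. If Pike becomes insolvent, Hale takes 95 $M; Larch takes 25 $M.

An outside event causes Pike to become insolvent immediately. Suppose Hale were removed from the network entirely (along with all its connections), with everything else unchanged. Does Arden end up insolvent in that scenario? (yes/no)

With Hale removed:
Round 1 — Pike becomes insolvent (initial).
  Larch: +25 → 25 < 110
No further insolvencies.

no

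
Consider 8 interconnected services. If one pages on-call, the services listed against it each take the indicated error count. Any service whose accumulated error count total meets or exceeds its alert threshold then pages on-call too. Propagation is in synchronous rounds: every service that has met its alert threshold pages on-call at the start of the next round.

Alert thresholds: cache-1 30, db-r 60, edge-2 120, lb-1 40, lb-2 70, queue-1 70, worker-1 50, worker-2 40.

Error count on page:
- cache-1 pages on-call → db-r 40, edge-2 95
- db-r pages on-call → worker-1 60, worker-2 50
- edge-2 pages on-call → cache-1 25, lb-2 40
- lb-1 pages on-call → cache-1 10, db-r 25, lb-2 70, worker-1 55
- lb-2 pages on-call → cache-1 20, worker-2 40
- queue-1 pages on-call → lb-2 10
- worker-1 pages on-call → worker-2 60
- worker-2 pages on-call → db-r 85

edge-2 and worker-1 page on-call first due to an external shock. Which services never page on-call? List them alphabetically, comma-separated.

Round 1 — edge-2, worker-1 page on-call (initial).
  cache-1: +25 → 25 < 30
  lb-2: +40 → 40 < 70
  worker-2: +60 → 60 ≥ 40
Round 2 — worker-2 pages on-call.
  db-r: +85 → 85 ≥ 60
Round 3 — db-r pages on-call.
No further pages.

cache-1, lb-1, lb-2, queue-1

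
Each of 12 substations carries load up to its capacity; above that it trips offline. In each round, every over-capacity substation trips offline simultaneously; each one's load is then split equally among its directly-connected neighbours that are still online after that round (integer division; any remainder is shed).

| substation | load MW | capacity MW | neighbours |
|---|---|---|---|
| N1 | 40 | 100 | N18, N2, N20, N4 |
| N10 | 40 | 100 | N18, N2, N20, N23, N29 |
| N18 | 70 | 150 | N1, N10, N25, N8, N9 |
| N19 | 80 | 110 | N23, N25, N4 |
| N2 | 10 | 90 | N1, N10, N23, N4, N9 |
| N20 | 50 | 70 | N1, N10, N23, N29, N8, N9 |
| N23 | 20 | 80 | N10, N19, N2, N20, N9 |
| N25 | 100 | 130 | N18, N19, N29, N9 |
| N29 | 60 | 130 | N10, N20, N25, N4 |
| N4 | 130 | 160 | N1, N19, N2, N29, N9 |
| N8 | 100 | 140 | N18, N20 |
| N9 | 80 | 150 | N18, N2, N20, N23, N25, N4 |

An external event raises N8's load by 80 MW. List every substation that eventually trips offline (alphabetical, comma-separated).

N1, N10, N18, N19, N2, N20, N23, N25, N29, N4, N8, N9

Round 1 — N8 at 180 > 140. N8 trips offline.
  N8 sheds 180 MW to N18, N20: 90 each.
    N18: 70+90 = 160 > 150
    N20: 50+90 = 140 > 70
Round 2 — N18, N20 trip offline.
  N18 sheds 160 MW to N1, N10, N25, N9: 40 each.
    N1: 40+40 = 80 ≤ 100
    N10: 40+40 = 80 ≤ 100
    N25: 100+40 = 140 > 130
    N9: 80+40 = 120 ≤ 150
  N20 sheds 140 MW to N1, N10, N23, N29, N9: 28 each.
    N1: 80+28 = 108 > 100
    N10: 80+28 = 108 > 100
    N23: 20+28 = 48 ≤ 80
    N29: 60+28 = 88 ≤ 130
    N9: 120+28 = 148 ≤ 150
Round 3 — N1, N10, N25 trip offline.
  N1 sheds 108 MW to N2, N4: 54 each.
    N2: 10+54 = 64 ≤ 90
    N4: 130+54 = 184 > 160
  N10 sheds 108 MW to N2, N23, N29: 36 each.
    N2: 64+36 = 100 > 90
    N23: 48+36 = 84 > 80
    N29: 88+36 = 124 ≤ 130
  N25 sheds 140 MW to N19, N29, N9: 46 each (2 lost).
    N19: 80+46 = 126 > 110
    N29: 124+46 = 170 > 130
    N9: 148+46 = 194 > 150
Round 4 — N19, N2, N23, N29, N4, N9 trip offline.
  N19 sheds 126 MW: no online neighbours, lost.
  N2 sheds 100 MW: no online neighbours, lost.
  N23 sheds 84 MW: no online neighbours, lost.
  N29 sheds 170 MW: no online neighbours, lost.
  N4 sheds 184 MW: no online neighbours, lost.
  N9 sheds 194 MW: no online neighbours, lost.
No further trips.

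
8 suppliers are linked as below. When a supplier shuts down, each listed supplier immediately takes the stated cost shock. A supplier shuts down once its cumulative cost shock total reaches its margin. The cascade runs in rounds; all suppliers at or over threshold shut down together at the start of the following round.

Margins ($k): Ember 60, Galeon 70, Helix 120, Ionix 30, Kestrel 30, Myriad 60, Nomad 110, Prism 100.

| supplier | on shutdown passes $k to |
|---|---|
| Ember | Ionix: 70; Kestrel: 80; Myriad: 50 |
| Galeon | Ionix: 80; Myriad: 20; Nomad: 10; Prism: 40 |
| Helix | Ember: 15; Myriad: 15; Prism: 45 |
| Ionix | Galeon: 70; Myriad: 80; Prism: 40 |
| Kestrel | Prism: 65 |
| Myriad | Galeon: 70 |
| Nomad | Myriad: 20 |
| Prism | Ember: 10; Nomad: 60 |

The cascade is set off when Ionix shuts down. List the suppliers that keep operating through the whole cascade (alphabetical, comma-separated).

Round 1 — Ionix shuts down (initial).
  Galeon: +70 → 70 ≥ 70
  Myriad: +80 → 80 ≥ 60
  Prism: +40 → 40 < 100
Round 2 — Galeon, Myriad shut down.
  Nomad: +10 → 10 < 110
  Prism: +40 → 80 < 100
No further shutdowns.

Ember, Helix, Kestrel, Nomad, Prism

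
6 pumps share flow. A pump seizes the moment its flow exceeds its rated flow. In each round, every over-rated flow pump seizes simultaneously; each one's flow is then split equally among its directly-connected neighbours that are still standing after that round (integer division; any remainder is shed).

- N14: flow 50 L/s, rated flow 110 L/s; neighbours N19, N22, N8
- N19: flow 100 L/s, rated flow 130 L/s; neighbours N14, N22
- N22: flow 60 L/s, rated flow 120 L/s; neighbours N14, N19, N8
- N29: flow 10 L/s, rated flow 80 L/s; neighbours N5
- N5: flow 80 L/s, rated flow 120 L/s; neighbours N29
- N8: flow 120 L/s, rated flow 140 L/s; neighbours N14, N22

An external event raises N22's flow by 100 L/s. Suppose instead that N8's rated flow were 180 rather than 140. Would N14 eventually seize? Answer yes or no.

yes

With N8's rated flow at 180:
Round 1 — N22 at 160 > 120. N22 seizes.
  N22 sheds 160 L/s to N14, N19, N8: 53 each (1 lost).
    N14: 50+53 = 103 ≤ 110
    N19: 100+53 = 153 > 130
    N8: 120+53 = 173 ≤ 180
Round 2 — N19 seizes.
  N19 sheds 153 L/s to N14: 153 each.
    N14: 103+153 = 256 > 110
Round 3 — N14 seizes.
  N14 sheds 256 L/s to N8: 256 each.
    N8: 173+256 = 429 > 180
Round 4 — N8 seizes.
  N8 sheds 429 L/s: no online neighbours, lost.
No further seizures.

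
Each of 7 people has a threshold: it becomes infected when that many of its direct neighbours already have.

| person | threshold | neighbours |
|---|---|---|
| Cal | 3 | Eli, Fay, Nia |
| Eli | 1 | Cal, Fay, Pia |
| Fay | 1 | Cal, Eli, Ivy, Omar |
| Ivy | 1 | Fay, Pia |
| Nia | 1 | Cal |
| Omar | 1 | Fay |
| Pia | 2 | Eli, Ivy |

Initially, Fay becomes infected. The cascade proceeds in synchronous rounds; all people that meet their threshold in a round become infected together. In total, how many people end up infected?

5

Round 1 — Fay becomes infected (initial).
Round 2 — checking thresholds:
  Cal: 1 of 3 neighbours < 3, below threshold.
  Eli: 1 of 3 neighbours ≥ 1, becomes infected.
  Ivy: 1 of 2 neighbours ≥ 1, becomes infected.
  Omar: 1 of 1 neighbours ≥ 1, becomes infected.
Round 3 — checking thresholds:
  Cal: 2 of 3 neighbours < 3, below threshold.
  Pia: 2 of 2 neighbours ≥ 2, becomes infected.
Round 4 — no new infections; cascade stops.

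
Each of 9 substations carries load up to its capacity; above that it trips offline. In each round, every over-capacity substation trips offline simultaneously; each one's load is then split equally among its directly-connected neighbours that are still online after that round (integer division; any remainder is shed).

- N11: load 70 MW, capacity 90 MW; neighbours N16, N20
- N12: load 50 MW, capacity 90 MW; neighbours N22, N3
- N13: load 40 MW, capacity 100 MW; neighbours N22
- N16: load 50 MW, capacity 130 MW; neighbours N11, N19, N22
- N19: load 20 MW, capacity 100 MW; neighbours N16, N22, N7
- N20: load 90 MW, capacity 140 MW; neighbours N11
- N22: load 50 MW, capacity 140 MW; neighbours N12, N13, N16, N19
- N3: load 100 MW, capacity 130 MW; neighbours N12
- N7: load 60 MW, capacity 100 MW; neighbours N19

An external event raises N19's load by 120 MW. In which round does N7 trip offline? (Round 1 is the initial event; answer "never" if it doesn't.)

Round 1 — N19 at 140 > 100. N19 trips offline.
  N19 sheds 140 MW to N16, N22, N7: 46 each (2 lost).
    N16: 50+46 = 96 ≤ 130
    N22: 50+46 = 96 ≤ 140
    N7: 60+46 = 106 > 100
Round 2 — N7 trips offline.
  N7 sheds 106 MW: no online neighbours, lost.
No further trips.

2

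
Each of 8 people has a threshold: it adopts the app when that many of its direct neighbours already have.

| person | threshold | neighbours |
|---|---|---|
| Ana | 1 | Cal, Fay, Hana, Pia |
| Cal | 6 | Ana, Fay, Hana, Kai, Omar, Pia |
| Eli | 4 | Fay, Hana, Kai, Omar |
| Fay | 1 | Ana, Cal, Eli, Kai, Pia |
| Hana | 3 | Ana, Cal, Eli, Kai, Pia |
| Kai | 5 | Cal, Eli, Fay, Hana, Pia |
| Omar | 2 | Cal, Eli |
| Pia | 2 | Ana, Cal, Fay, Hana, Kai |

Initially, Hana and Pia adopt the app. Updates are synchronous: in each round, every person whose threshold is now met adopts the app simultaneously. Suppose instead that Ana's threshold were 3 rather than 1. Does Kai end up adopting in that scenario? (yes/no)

no

With Ana's threshold at 3:
Round 1 — Hana, Pia adopt the app (initial).
Round 2 — checking thresholds:
  Ana: 2 of 4 neighbours < 3, below threshold.
  Cal: 2 of 6 neighbours < 6, below threshold.
  Eli: 1 of 4 neighbours < 4, below threshold.
  Fay: 1 of 5 neighbours ≥ 1, adopts the app.
  Kai: 2 of 5 neighbours < 5, below threshold.
Round 3 — checking thresholds:
  Ana: 3 of 4 neighbours ≥ 3, adopts the app.
  Cal: 3 of 6 neighbours < 6, below threshold.
  Eli: 2 of 4 neighbours < 4, below threshold.
  Kai: 3 of 5 neighbours < 5, below threshold.
Round 4 — no new adoptions; cascade stops.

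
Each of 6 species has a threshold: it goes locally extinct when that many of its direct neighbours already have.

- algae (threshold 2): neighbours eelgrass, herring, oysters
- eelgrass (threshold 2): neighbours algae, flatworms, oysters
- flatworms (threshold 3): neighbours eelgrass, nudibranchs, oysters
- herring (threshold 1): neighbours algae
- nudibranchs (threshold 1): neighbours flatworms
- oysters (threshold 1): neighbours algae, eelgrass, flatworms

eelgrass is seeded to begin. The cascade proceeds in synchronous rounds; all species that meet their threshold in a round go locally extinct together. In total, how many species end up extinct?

4

Round 1 — eelgrass goes locally extinct (initial).
Round 2 — checking thresholds:
  algae: 1 of 3 neighbours < 2, holds.
  flatworms: 1 of 3 neighbours < 3, holds.
  oysters: 1 of 3 neighbours ≥ 1, goes locally extinct.
Round 3 — checking thresholds:
  algae: 2 of 3 neighbours ≥ 2, goes locally extinct.
  flatworms: 2 of 3 neighbours < 3, holds.
Round 4 — checking thresholds:
  flatworms: 2 of 3 neighbours < 3, holds.
  herring: 1 of 1 neighbours ≥ 1, goes locally extinct.
Round 5 — no new extinctions; cascade stops.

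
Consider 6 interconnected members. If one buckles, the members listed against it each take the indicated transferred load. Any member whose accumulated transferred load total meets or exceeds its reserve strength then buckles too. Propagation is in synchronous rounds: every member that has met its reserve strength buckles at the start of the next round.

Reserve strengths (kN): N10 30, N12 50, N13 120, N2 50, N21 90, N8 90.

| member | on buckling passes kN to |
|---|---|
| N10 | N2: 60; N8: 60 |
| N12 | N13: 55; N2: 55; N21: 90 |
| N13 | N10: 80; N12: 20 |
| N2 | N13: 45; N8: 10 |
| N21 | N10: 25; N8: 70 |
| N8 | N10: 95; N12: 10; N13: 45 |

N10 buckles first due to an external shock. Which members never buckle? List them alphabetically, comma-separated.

Round 1 — N10 buckles (initial).
  N2: +60 → 60 ≥ 50
  N8: +60 → 60 < 90
Round 2 — N2 buckles.
  N13: +45 → 45 < 120
  N8: +10 → 70 < 90
No further bucklings.

N12, N13, N21, N8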